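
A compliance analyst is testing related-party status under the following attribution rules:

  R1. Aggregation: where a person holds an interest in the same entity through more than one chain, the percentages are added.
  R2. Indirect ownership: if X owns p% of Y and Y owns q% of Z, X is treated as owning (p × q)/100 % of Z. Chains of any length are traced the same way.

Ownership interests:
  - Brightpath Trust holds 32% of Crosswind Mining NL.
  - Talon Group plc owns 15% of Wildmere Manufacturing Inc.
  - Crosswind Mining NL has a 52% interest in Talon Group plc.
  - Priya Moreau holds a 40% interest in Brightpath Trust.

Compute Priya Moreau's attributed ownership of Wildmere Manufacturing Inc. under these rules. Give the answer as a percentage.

0.9984%

Chain via Brightpath Trust → Crosswind Mining NL → Talon Group plc (R2): 40% × 32% × 52% × 15% = 0.9984% of Wildmere Manufacturing Inc.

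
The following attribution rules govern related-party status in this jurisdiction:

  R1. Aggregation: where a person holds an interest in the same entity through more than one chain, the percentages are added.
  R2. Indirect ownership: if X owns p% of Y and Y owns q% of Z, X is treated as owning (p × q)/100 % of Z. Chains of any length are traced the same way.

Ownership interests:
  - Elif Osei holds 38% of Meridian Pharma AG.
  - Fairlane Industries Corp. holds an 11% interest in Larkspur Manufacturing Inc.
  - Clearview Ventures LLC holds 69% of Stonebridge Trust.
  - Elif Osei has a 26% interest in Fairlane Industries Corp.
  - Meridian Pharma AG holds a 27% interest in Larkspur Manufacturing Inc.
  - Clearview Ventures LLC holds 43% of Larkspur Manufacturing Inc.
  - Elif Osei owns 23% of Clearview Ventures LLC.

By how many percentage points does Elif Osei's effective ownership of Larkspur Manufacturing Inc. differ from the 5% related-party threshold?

18.01

Chain via Clearview Ventures LLC (R2): 23% × 43% = 9.89% of Larkspur Manufacturing Inc.
Chain via Fairlane Industries Corp. (R2): 26% × 11% = 2.86% of Larkspur Manufacturing Inc.
Chain via Meridian Pharma AG (R2): 38% × 27% = 10.26% of Larkspur Manufacturing Inc.
Aggregating (R1): 9.89% + 2.86% + 10.26% = 23.01%.
23.01% exceeds the 5% threshold by 18.01 percentage points.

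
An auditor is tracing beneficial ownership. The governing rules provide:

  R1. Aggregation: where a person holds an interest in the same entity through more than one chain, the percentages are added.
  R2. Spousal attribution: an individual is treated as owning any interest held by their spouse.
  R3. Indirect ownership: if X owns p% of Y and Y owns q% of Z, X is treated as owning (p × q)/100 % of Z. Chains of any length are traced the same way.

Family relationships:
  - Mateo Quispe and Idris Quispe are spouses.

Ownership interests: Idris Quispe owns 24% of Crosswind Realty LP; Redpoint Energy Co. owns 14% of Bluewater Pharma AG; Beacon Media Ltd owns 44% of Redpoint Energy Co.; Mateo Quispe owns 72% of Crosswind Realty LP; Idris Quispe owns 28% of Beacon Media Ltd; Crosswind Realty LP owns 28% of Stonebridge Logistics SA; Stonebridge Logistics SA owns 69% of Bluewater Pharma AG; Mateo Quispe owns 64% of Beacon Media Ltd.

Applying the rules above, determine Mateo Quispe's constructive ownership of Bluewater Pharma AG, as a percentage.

By spousal attribution (R2), Mateo Quispe is treated as also owning Idris Quispe's interest in Beacon Media Ltd, giving 64% + 28% = 92%.
By spousal attribution (R2), Mateo Quispe is treated as also owning Idris Quispe's interest in Crosswind Realty LP, giving 72% + 24% = 96%.
Chain via Beacon Media Ltd → Redpoint Energy Co. (R3): 92% × 44% × 14% = 5.6672% of Bluewater Pharma AG.
Chain via Crosswind Realty LP → Stonebridge Logistics SA (R3): 96% × 28% × 69% = 18.5472% of Bluewater Pharma AG.
Aggregating (R1): 5.6672% + 18.5472% = 24.2144%.

24.2144%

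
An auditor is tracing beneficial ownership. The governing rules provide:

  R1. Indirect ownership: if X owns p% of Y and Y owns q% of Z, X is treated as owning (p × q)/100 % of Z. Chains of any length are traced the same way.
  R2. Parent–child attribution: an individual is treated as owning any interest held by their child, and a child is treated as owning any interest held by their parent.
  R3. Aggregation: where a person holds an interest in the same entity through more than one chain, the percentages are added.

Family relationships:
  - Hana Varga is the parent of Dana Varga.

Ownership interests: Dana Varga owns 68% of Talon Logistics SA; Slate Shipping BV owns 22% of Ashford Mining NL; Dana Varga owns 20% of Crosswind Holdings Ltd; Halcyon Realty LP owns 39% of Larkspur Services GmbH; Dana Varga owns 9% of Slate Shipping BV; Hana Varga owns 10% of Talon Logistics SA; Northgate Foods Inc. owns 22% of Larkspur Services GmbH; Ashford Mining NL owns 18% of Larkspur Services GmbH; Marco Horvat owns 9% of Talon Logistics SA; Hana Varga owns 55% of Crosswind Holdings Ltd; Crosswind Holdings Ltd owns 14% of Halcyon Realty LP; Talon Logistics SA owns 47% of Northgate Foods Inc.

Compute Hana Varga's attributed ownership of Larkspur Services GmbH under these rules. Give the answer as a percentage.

12.5166%

By parent–child attribution (R2), Hana Varga is treated as also owning Dana Varga's interest in Talon Logistics SA, giving 10% + 68% = 78%.
By parent–child attribution (R2), Hana Varga is treated as also owning Dana Varga's interest in Crosswind Holdings Ltd, giving 55% + 20% = 75%.
By parent–child attribution (R2), Hana Varga is treated as owning Dana Varga's 9% interest in Slate Shipping BV.
Chain via Talon Logistics SA → Northgate Foods Inc. (R1): 78% × 47% × 22% = 8.0652% of Larkspur Services GmbH.
Chain via Crosswind Holdings Ltd → Halcyon Realty LP (R1): 75% × 14% × 39% = 4.095% of Larkspur Services GmbH.
Chain via Slate Shipping BV → Ashford Mining NL (R1): 9% × 22% × 18% = 0.3564% of Larkspur Services GmbH.
Aggregating (R3): 8.0652% + 4.095% + 0.3564% = 12.5166%.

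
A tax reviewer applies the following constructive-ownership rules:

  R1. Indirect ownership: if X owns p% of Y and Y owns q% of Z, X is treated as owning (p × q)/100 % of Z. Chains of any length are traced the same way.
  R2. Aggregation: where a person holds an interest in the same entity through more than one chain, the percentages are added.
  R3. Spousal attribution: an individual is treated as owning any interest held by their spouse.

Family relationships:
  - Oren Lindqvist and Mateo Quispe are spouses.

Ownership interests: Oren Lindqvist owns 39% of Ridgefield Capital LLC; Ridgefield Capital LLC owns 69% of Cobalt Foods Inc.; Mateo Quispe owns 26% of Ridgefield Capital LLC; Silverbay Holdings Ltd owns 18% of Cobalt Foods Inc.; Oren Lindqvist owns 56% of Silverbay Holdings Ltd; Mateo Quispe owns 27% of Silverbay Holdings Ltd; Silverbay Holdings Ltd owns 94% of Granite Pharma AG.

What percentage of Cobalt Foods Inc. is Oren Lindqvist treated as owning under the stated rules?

59.79%

By spousal attribution (R3), Oren Lindqvist is treated as also owning Mateo Quispe's interest in Ridgefield Capital LLC, giving 39% + 26% = 65%.
By spousal attribution (R3), Oren Lindqvist is treated as also owning Mateo Quispe's interest in Silverbay Holdings Ltd, giving 56% + 27% = 83%.
Chain via Ridgefield Capital LLC (R1): 65% × 69% = 44.85% of Cobalt Foods Inc.
Chain via Silverbay Holdings Ltd (R1): 83% × 18% = 14.94% of Cobalt Foods Inc.
Aggregating (R2): 44.85% + 14.94% = 59.79%.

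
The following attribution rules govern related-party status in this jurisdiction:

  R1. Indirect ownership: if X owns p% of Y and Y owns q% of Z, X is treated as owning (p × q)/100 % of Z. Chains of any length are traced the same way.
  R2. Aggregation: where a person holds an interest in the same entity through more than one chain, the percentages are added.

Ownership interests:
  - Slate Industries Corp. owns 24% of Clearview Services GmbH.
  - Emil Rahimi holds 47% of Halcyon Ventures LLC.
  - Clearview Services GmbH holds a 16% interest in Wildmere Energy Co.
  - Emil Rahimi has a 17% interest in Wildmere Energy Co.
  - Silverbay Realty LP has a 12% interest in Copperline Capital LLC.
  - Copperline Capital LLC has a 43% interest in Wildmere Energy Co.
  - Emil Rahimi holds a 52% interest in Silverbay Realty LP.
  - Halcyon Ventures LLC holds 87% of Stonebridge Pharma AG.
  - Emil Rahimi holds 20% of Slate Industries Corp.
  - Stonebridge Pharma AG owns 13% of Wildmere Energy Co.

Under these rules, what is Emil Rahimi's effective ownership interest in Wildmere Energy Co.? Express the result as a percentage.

25.7669%

Chain via Silverbay Realty LP → Copperline Capital LLC (R1): 52% × 12% × 43% = 2.6832% of Wildmere Energy Co.
Chain via Slate Industries Corp. → Clearview Services GmbH (R1): 20% × 24% × 16% = 0.768% of Wildmere Energy Co.
Chain via Halcyon Ventures LLC → Stonebridge Pharma AG (R1): 47% × 87% × 13% = 5.3157% of Wildmere Energy Co.
Direct interest in Wildmere Energy Co: 17%.
Aggregating (R2): 2.6832% + 0.768% + 5.3157% + 17% = 25.7669%.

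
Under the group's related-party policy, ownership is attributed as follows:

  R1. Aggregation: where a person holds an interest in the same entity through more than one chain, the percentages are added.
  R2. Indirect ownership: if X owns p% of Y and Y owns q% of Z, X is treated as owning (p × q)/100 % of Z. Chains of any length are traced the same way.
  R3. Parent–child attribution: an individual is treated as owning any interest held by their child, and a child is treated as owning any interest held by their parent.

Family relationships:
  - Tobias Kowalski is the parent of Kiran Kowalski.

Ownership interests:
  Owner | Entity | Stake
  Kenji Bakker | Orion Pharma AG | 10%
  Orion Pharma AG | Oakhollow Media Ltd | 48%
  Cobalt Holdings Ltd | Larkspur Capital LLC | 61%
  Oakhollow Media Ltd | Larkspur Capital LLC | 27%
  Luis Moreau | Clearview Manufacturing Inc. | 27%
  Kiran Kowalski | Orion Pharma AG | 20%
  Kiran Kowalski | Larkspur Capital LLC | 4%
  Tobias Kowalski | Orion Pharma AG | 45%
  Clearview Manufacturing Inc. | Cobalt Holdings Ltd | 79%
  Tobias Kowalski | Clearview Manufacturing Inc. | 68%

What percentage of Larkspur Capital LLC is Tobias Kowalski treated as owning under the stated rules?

By parent–child attribution (R3), Tobias Kowalski is treated as also owning Kiran Kowalski's interest in Orion Pharma AG, giving 45% + 20% = 65%.
By parent–child attribution (R3), Tobias Kowalski is treated as owning Kiran Kowalski's 4% interest in Larkspur Capital LLC.
Chain via Clearview Manufacturing Inc. → Cobalt Holdings Ltd (R2): 68% × 79% × 61% = 32.7692% of Larkspur Capital LLC.
Chain via Orion Pharma AG → Oakhollow Media Ltd (R2): 65% × 48% × 27% = 8.424% of Larkspur Capital LLC.
Direct interest in Larkspur Capital LLC: 4%.
Aggregating (R1): 32.7692% + 8.424% + 4% = 45.1932%.

45.1932%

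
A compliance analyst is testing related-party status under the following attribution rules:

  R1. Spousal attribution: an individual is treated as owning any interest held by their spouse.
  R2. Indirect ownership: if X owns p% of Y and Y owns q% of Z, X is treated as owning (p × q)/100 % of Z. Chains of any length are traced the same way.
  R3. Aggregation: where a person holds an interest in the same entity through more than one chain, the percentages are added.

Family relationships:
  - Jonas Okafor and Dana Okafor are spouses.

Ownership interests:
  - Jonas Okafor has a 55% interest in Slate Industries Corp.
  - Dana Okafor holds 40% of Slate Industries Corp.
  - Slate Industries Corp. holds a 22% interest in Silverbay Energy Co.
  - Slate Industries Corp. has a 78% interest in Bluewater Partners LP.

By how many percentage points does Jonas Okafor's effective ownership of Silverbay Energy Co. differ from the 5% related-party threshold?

15.9

By spousal attribution (R1), Jonas Okafor is treated as also owning Dana Okafor's interest in Slate Industries Corp, giving 55% + 40% = 95%.
Chain via Slate Industries Corp. (R2): 95% × 22% = 20.9% of Silverbay Energy Co.
20.9% exceeds the 5% threshold by 15.9 percentage points.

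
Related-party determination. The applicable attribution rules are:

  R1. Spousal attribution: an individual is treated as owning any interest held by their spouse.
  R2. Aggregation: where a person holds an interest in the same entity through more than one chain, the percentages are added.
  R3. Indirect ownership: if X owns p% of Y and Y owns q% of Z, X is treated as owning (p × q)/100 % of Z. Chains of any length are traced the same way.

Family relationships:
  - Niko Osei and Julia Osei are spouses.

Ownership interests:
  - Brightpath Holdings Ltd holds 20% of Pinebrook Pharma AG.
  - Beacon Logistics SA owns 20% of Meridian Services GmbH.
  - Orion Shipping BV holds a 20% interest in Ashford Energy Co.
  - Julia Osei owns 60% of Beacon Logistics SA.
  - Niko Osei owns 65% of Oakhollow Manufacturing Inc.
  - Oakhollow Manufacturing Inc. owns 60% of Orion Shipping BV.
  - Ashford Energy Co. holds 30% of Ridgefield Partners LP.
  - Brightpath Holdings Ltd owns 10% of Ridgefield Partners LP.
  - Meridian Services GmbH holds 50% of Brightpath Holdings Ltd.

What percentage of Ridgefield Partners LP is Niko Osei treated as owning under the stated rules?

By spousal attribution (R1), Niko Osei is treated as owning Julia Osei's 60% interest in Beacon Logistics SA.
Chain via Oakhollow Manufacturing Inc. → Orion Shipping BV → Ashford Energy Co. (R3): 65% × 60% × 20% × 30% = 2.34% of Ridgefield Partners LP.
Chain via Beacon Logistics SA → Meridian Services GmbH → Brightpath Holdings Ltd (R3): 60% × 20% × 50% × 10% = 0.6% of Ridgefield Partners LP.
Aggregating (R2): 2.34% + 0.6% = 2.94%.

2.94%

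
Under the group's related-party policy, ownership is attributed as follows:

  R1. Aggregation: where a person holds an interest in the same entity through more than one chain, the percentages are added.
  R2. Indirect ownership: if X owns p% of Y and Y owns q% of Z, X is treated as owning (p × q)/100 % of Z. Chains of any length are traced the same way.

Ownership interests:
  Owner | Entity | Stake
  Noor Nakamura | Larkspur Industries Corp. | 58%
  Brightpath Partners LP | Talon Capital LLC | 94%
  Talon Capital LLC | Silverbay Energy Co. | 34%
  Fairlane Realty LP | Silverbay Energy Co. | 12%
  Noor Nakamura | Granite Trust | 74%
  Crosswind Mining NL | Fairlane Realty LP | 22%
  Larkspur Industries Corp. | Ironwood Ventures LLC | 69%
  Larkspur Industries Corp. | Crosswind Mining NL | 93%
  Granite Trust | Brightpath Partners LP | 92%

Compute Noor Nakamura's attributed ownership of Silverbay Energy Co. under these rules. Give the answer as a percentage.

Chain via Larkspur Industries Corp. → Crosswind Mining NL → Fairlane Realty LP (R2): 58% × 93% × 22% × 12% = 1.424016% of Silverbay Energy Co.
Chain via Granite Trust → Brightpath Partners LP → Talon Capital LLC (R2): 74% × 92% × 94% × 34% = 21.758368% of Silverbay Energy Co.
Aggregating (R1): 1.424016% + 21.758368% = 23.182384%.

23.182384%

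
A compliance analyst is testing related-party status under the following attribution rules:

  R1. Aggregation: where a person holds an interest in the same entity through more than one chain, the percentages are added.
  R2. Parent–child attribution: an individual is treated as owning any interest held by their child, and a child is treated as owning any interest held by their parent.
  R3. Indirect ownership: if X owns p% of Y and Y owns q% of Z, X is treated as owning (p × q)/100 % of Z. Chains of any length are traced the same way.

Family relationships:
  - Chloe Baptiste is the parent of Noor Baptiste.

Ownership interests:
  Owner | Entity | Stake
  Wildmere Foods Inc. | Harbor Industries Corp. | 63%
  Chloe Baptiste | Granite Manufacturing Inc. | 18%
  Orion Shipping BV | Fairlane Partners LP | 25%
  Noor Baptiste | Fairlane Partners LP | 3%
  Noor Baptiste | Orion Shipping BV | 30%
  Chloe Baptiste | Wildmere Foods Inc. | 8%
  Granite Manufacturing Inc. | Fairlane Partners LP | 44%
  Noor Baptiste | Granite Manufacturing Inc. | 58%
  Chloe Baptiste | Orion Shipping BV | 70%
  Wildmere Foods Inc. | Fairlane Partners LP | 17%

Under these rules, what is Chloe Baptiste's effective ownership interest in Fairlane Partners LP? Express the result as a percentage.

62.8%

By parent–child attribution (R2), Chloe Baptiste is treated as also owning Noor Baptiste's interest in Orion Shipping BV, giving 70% + 30% = 100%.
By parent–child attribution (R2), Chloe Baptiste is treated as also owning Noor Baptiste's interest in Granite Manufacturing Inc, giving 18% + 58% = 76%.
By parent–child attribution (R2), Chloe Baptiste is treated as owning Noor Baptiste's 3% interest in Fairlane Partners LP.
Chain via Orion Shipping BV (R3): 100% × 25% = 25% of Fairlane Partners LP.
Chain via Wildmere Foods Inc. (R3): 8% × 17% = 1.36% of Fairlane Partners LP.
Chain via Granite Manufacturing Inc. (R3): 76% × 44% = 33.44% of Fairlane Partners LP.
Direct interest in Fairlane Partners LP: 3%.
Aggregating (R1): 25% + 1.36% + 33.44% + 3% = 62.8%.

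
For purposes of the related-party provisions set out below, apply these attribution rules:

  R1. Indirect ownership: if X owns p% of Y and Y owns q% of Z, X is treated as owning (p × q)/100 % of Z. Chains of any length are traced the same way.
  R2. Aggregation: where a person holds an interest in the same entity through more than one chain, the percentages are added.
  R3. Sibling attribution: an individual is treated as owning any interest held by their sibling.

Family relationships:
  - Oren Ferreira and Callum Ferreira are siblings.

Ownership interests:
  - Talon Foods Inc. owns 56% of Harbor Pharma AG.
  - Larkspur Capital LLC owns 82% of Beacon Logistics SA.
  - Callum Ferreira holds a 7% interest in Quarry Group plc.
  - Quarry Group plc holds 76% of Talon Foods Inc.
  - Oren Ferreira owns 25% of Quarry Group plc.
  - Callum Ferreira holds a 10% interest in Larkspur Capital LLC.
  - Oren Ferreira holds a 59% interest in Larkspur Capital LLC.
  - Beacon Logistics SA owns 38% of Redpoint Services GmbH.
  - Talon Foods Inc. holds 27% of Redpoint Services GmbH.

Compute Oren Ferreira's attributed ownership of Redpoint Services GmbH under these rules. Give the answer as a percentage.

28.0668%

By sibling attribution (R3), Oren Ferreira is treated as also owning Callum Ferreira's interest in Larkspur Capital LLC, giving 59% + 10% = 69%.
By sibling attribution (R3), Oren Ferreira is treated as also owning Callum Ferreira's interest in Quarry Group plc, giving 25% + 7% = 32%.
Chain via Larkspur Capital LLC → Beacon Logistics SA (R1): 69% × 82% × 38% = 21.5004% of Redpoint Services GmbH.
Chain via Quarry Group plc → Talon Foods Inc. (R1): 32% × 76% × 27% = 6.5664% of Redpoint Services GmbH.
Aggregating (R2): 21.5004% + 6.5664% = 28.0668%.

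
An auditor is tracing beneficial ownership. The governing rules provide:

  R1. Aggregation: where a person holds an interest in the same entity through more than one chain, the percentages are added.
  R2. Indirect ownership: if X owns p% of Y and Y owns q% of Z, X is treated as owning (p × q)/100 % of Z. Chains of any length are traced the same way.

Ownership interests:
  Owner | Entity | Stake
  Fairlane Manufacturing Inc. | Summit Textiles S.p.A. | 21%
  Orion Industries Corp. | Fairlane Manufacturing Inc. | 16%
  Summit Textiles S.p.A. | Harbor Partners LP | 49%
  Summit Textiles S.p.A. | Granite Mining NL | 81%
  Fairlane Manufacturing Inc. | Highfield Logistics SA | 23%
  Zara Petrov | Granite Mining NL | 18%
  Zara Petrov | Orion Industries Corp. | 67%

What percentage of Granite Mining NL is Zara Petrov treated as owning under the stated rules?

19.823472%

Chain via Orion Industries Corp. → Fairlane Manufacturing Inc. → Summit Textiles S.p.A. (R2): 67% × 16% × 21% × 81% = 1.823472% of Granite Mining NL.
Direct interest in Granite Mining NL: 18%.
Aggregating (R1): 1.823472% + 18% = 19.823472%.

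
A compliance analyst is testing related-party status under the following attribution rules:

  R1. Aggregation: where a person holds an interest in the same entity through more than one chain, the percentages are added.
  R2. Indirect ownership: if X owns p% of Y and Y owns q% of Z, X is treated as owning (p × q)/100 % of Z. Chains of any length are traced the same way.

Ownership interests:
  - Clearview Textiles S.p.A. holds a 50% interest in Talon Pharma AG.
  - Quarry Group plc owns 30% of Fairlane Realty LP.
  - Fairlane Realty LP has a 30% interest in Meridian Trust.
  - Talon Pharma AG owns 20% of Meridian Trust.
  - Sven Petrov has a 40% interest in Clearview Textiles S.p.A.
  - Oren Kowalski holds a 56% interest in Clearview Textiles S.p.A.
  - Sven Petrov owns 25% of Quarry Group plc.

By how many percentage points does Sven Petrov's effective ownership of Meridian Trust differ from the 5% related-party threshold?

Chain via Clearview Textiles S.p.A. → Talon Pharma AG (R2): 40% × 50% × 20% = 4% of Meridian Trust.
Chain via Quarry Group plc → Fairlane Realty LP (R2): 25% × 30% × 30% = 2.25% of Meridian Trust.
Aggregating (R1): 4% + 2.25% = 6.25%.
6.25% exceeds the 5% threshold by 1.25 percentage points.

1.25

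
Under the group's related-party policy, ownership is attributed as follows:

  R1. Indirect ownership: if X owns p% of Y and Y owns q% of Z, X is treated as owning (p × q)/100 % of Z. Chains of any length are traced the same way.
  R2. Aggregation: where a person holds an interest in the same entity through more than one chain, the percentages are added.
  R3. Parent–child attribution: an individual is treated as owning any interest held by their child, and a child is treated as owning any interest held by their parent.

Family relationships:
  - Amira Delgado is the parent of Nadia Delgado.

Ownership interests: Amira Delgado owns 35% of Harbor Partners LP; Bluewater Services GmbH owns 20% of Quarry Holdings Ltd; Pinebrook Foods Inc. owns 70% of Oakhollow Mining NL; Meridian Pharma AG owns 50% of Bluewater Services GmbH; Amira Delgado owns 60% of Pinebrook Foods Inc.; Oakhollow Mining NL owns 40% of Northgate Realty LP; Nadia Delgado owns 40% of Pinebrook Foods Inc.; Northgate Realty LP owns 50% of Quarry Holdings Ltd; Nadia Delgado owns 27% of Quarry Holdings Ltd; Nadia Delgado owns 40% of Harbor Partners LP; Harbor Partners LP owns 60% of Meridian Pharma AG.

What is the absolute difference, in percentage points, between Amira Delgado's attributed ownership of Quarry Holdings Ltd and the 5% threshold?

By parent–child attribution (R3), Amira Delgado is treated as also owning Nadia Delgado's interest in Harbor Partners LP, giving 35% + 40% = 75%.
By parent–child attribution (R3), Amira Delgado is treated as also owning Nadia Delgado's interest in Pinebrook Foods Inc, giving 60% + 40% = 100%.
By parent–child attribution (R3), Amira Delgado is treated as owning Nadia Delgado's 27% interest in Quarry Holdings Ltd.
Chain via Harbor Partners LP → Meridian Pharma AG → Bluewater Services GmbH (R1): 75% × 60% × 50% × 20% = 4.5% of Quarry Holdings Ltd.
Chain via Pinebrook Foods Inc. → Oakhollow Mining NL → Northgate Realty LP (R1): 100% × 70% × 40% × 50% = 14% of Quarry Holdings Ltd.
Direct interest in Quarry Holdings Ltd: 27%.
Aggregating (R2): 4.5% + 14% + 27% = 45.5%.
45.5% exceeds the 5% threshold by 40.5 percentage points.

40.5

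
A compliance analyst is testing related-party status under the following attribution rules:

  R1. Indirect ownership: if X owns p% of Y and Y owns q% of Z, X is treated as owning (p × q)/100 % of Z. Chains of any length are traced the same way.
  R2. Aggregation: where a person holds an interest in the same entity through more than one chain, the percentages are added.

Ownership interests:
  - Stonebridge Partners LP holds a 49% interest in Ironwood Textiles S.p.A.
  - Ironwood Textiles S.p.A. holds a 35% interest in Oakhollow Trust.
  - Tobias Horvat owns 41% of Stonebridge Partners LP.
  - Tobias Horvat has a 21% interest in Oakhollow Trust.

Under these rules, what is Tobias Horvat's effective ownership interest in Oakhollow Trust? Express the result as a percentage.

28.0315%

Chain via Stonebridge Partners LP → Ironwood Textiles S.p.A. (R1): 41% × 49% × 35% = 7.0315% of Oakhollow Trust.
Direct interest in Oakhollow Trust: 21%.
Aggregating (R2): 7.0315% + 21% = 28.0315%.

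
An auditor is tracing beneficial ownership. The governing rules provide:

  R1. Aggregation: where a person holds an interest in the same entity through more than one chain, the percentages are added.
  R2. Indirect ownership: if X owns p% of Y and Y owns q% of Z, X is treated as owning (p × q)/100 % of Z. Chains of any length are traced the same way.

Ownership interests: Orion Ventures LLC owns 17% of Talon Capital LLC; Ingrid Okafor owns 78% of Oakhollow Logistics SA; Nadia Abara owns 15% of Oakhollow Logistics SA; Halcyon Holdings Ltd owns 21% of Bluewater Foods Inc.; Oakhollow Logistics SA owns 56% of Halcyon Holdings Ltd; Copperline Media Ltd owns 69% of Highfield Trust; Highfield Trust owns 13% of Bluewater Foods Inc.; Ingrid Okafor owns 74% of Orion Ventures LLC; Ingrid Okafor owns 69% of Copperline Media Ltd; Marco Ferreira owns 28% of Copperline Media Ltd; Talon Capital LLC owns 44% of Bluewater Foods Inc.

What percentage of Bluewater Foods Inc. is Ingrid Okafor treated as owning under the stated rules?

Chain via Copperline Media Ltd → Highfield Trust (R2): 69% × 69% × 13% = 6.1893% of Bluewater Foods Inc.
Chain via Oakhollow Logistics SA → Halcyon Holdings Ltd (R2): 78% × 56% × 21% = 9.1728% of Bluewater Foods Inc.
Chain via Orion Ventures LLC → Talon Capital LLC (R2): 74% × 17% × 44% = 5.5352% of Bluewater Foods Inc.
Aggregating (R1): 6.1893% + 9.1728% + 5.5352% = 20.8973%.

20.8973%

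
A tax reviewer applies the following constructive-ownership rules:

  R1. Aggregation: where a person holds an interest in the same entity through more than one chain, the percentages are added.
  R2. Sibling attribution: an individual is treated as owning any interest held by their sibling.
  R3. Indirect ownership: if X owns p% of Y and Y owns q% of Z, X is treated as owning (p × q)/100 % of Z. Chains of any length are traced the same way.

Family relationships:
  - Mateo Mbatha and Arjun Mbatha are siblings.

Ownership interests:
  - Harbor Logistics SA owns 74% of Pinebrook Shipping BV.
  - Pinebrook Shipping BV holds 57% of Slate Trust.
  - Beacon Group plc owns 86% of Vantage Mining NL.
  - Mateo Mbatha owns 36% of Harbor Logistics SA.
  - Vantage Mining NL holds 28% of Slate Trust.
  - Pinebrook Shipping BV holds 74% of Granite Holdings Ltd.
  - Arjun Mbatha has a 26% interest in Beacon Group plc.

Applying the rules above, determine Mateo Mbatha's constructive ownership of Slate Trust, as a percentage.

21.4456%

By sibling attribution (R2), Mateo Mbatha is treated as owning Arjun Mbatha's 26% interest in Beacon Group plc.
Chain via Harbor Logistics SA → Pinebrook Shipping BV (R3): 36% × 74% × 57% = 15.1848% of Slate Trust.
Chain via Beacon Group plc → Vantage Mining NL (R3): 26% × 86% × 28% = 6.2608% of Slate Trust.
Aggregating (R1): 15.1848% + 6.2608% = 21.4456%.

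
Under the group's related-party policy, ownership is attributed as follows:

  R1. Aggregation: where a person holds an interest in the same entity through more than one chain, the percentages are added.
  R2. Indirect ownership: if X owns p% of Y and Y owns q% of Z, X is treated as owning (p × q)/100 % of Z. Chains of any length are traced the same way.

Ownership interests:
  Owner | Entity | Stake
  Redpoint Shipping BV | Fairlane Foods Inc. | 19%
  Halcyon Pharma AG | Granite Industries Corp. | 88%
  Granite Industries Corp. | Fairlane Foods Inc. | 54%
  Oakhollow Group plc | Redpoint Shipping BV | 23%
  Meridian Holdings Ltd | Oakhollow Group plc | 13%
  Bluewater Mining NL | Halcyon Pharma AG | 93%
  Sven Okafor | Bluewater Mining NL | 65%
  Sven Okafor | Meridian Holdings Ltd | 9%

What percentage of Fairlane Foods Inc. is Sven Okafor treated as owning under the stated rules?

28.776969%

Chain via Meridian Holdings Ltd → Oakhollow Group plc → Redpoint Shipping BV (R2): 9% × 13% × 23% × 19% = 0.051129% of Fairlane Foods Inc.
Chain via Bluewater Mining NL → Halcyon Pharma AG → Granite Industries Corp. (R2): 65% × 93% × 88% × 54% = 28.72584% of Fairlane Foods Inc.
Aggregating (R1): 0.051129% + 28.72584% = 28.776969%.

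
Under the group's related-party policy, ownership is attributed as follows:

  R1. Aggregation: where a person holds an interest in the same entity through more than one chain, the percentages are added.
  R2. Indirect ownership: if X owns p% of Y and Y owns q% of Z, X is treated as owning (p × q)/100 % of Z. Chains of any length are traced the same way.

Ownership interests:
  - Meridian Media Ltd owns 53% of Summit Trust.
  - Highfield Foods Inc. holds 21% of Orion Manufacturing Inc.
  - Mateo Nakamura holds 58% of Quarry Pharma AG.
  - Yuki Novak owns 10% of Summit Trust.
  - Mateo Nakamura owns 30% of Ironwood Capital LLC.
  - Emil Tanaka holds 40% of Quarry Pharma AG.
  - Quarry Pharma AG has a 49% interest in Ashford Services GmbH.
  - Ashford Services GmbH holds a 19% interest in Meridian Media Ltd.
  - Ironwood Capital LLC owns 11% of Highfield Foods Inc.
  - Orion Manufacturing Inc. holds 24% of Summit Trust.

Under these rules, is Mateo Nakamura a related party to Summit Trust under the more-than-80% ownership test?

No

Chain via Quarry Pharma AG → Ashford Services GmbH → Meridian Media Ltd (R2): 58% × 49% × 19% × 53% = 2.861894% of Summit Trust.
Chain via Ironwood Capital LLC → Highfield Foods Inc. → Orion Manufacturing Inc. (R2): 30% × 11% × 21% × 24% = 0.16632% of Summit Trust.
Aggregating (R1): 2.861894% + 0.16632% = 3.028214%.
3.028214% does not exceed the 80% threshold, so Mateo is not a related party to Summit Trust.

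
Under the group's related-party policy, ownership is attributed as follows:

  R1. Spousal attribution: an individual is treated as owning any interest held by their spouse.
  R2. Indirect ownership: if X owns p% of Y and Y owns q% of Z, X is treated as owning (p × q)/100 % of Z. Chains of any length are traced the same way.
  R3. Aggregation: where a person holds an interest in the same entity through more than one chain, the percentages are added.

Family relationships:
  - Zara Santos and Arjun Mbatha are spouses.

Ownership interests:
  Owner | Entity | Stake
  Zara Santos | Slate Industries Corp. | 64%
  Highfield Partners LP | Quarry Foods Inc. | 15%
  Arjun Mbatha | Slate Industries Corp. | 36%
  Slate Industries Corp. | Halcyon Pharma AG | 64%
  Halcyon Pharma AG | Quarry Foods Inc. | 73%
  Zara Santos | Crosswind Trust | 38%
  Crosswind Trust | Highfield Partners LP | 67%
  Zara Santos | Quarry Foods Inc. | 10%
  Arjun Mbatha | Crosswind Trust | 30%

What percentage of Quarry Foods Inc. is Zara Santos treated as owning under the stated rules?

By spousal attribution (R1), Zara Santos is treated as also owning Arjun Mbatha's interest in Crosswind Trust, giving 38% + 30% = 68%.
By spousal attribution (R1), Zara Santos is treated as also owning Arjun Mbatha's interest in Slate Industries Corp, giving 64% + 36% = 100%.
Chain via Crosswind Trust → Highfield Partners LP (R2): 68% × 67% × 15% = 6.834% of Quarry Foods Inc.
Chain via Slate Industries Corp. → Halcyon Pharma AG (R2): 100% × 64% × 73% = 46.72% of Quarry Foods Inc.
Direct interest in Quarry Foods Inc: 10%.
Aggregating (R3): 6.834% + 46.72% + 10% = 63.554%.

63.554%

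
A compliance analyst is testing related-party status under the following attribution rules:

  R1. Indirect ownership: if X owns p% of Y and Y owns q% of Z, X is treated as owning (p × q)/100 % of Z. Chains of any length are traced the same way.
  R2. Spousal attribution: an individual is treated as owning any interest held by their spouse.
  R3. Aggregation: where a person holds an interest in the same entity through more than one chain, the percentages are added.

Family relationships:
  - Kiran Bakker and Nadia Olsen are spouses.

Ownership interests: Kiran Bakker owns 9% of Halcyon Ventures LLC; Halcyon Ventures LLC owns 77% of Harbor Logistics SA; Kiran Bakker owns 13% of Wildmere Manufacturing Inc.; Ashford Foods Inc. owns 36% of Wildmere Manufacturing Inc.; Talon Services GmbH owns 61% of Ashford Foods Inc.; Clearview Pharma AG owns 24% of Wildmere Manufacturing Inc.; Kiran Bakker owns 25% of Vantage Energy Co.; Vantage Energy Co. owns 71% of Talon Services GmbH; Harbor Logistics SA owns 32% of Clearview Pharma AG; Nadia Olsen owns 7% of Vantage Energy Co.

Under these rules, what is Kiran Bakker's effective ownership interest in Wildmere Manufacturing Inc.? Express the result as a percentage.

By spousal attribution (R2), Kiran Bakker is treated as also owning Nadia Olsen's interest in Vantage Energy Co, giving 25% + 7% = 32%.
Chain via Halcyon Ventures LLC → Harbor Logistics SA → Clearview Pharma AG (R1): 9% × 77% × 32% × 24% = 0.532224% of Wildmere Manufacturing Inc.
Chain via Vantage Energy Co. → Talon Services GmbH → Ashford Foods Inc. (R1): 32% × 71% × 61% × 36% = 4.989312% of Wildmere Manufacturing Inc.
Direct interest in Wildmere Manufacturing Inc: 13%.
Aggregating (R3): 0.532224% + 4.989312% + 13% = 18.521536%.

18.521536%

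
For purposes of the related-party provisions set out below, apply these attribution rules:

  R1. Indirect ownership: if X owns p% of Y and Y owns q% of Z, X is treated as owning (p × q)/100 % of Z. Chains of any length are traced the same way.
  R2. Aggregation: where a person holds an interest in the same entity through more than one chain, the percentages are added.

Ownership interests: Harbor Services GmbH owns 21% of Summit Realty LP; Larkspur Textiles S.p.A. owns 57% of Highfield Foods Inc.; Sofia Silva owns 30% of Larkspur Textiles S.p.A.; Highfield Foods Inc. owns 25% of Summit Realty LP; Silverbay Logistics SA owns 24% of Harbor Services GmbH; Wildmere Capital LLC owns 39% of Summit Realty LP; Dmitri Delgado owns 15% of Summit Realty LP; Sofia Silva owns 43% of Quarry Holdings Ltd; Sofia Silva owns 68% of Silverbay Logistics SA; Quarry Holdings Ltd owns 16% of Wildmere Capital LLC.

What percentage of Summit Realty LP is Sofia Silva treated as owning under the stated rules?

Chain via Larkspur Textiles S.p.A. → Highfield Foods Inc. (R1): 30% × 57% × 25% = 4.275% of Summit Realty LP.
Chain via Quarry Holdings Ltd → Wildmere Capital LLC (R1): 43% × 16% × 39% = 2.6832% of Summit Realty LP.
Chain via Silverbay Logistics SA → Harbor Services GmbH (R1): 68% × 24% × 21% = 3.4272% of Summit Realty LP.
Aggregating (R2): 4.275% + 2.6832% + 3.4272% = 10.3854%.

10.3854%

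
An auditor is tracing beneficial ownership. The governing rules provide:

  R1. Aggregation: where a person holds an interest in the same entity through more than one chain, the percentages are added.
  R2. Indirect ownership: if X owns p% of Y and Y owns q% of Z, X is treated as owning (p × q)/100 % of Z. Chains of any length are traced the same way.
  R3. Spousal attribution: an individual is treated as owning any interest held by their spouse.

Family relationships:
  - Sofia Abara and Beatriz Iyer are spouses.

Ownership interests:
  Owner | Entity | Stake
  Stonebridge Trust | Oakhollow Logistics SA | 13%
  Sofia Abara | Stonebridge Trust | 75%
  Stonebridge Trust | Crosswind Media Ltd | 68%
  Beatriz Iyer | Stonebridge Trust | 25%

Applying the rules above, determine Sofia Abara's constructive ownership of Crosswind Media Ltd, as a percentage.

68%

By spousal attribution (R3), Sofia Abara is treated as also owning Beatriz Iyer's interest in Stonebridge Trust, giving 75% + 25% = 100%.
Chain via Stonebridge Trust (R2): 100% × 68% = 68% of Crosswind Media Ltd.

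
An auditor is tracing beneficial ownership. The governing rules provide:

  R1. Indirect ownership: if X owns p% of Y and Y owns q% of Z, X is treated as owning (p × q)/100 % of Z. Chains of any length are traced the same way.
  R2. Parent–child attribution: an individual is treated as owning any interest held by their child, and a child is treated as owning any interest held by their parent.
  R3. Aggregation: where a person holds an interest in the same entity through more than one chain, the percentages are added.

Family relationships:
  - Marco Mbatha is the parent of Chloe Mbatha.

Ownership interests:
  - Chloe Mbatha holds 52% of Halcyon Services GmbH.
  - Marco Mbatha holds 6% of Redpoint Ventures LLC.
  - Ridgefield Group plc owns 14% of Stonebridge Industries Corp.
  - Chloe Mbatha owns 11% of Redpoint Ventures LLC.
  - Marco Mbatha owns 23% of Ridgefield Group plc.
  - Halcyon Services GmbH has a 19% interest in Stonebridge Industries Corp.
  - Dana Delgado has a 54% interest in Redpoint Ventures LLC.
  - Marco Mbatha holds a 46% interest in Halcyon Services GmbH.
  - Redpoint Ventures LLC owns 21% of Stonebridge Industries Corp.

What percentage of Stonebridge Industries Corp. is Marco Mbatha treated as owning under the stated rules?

25.41%

By parent–child attribution (R2), Marco Mbatha is treated as also owning Chloe Mbatha's interest in Halcyon Services GmbH, giving 46% + 52% = 98%.
By parent–child attribution (R2), Marco Mbatha is treated as also owning Chloe Mbatha's interest in Redpoint Ventures LLC, giving 6% + 11% = 17%.
Chain via Halcyon Services GmbH (R1): 98% × 19% = 18.62% of Stonebridge Industries Corp.
Chain via Ridgefield Group plc (R1): 23% × 14% = 3.22% of Stonebridge Industries Corp.
Chain via Redpoint Ventures LLC (R1): 17% × 21% = 3.57% of Stonebridge Industries Corp.
Aggregating (R3): 18.62% + 3.22% + 3.57% = 25.41%.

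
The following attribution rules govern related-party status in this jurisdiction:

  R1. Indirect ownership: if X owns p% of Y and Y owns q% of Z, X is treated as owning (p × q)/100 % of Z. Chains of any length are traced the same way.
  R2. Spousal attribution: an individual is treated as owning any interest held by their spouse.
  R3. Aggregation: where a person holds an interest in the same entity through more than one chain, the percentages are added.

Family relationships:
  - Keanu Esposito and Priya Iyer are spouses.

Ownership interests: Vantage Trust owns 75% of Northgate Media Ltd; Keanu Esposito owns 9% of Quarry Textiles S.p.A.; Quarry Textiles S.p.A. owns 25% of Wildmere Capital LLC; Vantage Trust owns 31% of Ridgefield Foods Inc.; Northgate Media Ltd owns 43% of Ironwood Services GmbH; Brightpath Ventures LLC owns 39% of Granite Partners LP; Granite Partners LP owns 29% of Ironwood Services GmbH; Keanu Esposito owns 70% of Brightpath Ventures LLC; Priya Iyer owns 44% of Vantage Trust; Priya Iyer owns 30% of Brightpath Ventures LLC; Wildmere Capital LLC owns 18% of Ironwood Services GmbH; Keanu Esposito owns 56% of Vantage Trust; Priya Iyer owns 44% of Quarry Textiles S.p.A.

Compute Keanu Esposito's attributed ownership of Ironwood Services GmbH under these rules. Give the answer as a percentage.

45.945%

By spousal attribution (R2), Keanu Esposito is treated as also owning Priya Iyer's interest in Vantage Trust, giving 56% + 44% = 100%.
By spousal attribution (R2), Keanu Esposito is treated as also owning Priya Iyer's interest in Brightpath Ventures LLC, giving 70% + 30% = 100%.
By spousal attribution (R2), Keanu Esposito is treated as also owning Priya Iyer's interest in Quarry Textiles S.p.A, giving 9% + 44% = 53%.
Chain via Vantage Trust → Northgate Media Ltd (R1): 100% × 75% × 43% = 32.25% of Ironwood Services GmbH.
Chain via Brightpath Ventures LLC → Granite Partners LP (R1): 100% × 39% × 29% = 11.31% of Ironwood Services GmbH.
Chain via Quarry Textiles S.p.A. → Wildmere Capital LLC (R1): 53% × 25% × 18% = 2.385% of Ironwood Services GmbH.
Aggregating (R3): 32.25% + 11.31% + 2.385% = 45.945%.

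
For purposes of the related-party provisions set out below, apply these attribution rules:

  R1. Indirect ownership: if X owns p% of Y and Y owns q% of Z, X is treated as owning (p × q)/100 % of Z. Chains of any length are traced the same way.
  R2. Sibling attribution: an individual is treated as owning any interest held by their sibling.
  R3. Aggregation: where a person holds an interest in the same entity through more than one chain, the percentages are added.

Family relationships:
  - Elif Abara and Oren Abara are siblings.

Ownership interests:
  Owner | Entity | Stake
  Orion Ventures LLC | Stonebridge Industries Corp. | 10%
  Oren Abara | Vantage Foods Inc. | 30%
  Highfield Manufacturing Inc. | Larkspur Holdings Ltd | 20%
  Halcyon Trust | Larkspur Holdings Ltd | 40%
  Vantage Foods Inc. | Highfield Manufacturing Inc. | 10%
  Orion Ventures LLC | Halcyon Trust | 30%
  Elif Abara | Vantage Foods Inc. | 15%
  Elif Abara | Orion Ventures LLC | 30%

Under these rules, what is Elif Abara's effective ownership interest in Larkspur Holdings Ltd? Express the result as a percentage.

4.5%

By sibling attribution (R2), Elif Abara is treated as also owning Oren Abara's interest in Vantage Foods Inc, giving 15% + 30% = 45%.
Chain via Orion Ventures LLC → Halcyon Trust (R1): 30% × 30% × 40% = 3.6% of Larkspur Holdings Ltd.
Chain via Vantage Foods Inc. → Highfield Manufacturing Inc. (R1): 45% × 10% × 20% = 0.9% of Larkspur Holdings Ltd.
Aggregating (R3): 3.6% + 0.9% = 4.5%.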